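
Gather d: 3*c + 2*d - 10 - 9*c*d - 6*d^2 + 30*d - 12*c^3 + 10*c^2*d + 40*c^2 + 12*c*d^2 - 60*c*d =-12*c^3 + 40*c^2 + 3*c + d^2*(12*c - 6) + d*(10*c^2 - 69*c + 32) - 10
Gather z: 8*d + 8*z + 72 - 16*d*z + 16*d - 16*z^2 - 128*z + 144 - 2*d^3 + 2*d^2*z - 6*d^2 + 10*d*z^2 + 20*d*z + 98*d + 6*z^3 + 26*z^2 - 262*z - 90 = -2*d^3 - 6*d^2 + 122*d + 6*z^3 + z^2*(10*d + 10) + z*(2*d^2 + 4*d - 382) + 126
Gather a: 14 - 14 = 0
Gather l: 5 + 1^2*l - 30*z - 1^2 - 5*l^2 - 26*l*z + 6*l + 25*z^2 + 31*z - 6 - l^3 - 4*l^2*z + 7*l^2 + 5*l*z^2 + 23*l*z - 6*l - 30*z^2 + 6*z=-l^3 + l^2*(2 - 4*z) + l*(5*z^2 - 3*z + 1) - 5*z^2 + 7*z - 2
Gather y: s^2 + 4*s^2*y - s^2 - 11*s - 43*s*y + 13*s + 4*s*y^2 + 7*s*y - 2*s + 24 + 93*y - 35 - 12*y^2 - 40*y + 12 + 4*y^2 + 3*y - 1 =y^2*(4*s - 8) + y*(4*s^2 - 36*s + 56)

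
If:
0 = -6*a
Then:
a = 0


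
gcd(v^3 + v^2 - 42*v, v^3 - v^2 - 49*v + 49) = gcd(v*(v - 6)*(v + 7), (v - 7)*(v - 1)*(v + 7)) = v + 7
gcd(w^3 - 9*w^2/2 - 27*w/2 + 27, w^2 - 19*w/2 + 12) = w - 3/2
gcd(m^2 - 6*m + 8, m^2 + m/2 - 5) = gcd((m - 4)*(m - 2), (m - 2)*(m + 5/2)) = m - 2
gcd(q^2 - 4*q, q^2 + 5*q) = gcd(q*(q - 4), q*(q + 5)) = q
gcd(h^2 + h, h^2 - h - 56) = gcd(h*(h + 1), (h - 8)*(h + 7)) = 1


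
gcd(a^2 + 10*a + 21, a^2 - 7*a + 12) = 1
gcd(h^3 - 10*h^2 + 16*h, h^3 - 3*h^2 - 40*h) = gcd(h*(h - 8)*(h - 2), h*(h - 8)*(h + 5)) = h^2 - 8*h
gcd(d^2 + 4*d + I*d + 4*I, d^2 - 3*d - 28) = d + 4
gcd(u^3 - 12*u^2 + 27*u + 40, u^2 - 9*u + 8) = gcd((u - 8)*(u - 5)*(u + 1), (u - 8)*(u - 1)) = u - 8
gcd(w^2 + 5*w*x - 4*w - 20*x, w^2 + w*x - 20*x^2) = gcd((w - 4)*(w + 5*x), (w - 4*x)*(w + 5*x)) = w + 5*x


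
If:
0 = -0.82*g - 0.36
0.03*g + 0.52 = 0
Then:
No Solution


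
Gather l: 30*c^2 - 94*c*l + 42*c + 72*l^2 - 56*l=30*c^2 + 42*c + 72*l^2 + l*(-94*c - 56)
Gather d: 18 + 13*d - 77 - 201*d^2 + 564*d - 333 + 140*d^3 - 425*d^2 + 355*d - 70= 140*d^3 - 626*d^2 + 932*d - 462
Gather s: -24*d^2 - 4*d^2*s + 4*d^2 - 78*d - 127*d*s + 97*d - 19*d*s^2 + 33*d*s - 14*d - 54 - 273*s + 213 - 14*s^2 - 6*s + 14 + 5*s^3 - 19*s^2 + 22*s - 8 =-20*d^2 + 5*d + 5*s^3 + s^2*(-19*d - 33) + s*(-4*d^2 - 94*d - 257) + 165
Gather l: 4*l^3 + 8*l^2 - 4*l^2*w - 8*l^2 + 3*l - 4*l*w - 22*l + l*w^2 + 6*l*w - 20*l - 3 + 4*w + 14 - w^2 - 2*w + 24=4*l^3 - 4*l^2*w + l*(w^2 + 2*w - 39) - w^2 + 2*w + 35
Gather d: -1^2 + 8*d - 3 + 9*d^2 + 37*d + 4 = 9*d^2 + 45*d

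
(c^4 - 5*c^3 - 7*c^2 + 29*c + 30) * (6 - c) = -c^5 + 11*c^4 - 23*c^3 - 71*c^2 + 144*c + 180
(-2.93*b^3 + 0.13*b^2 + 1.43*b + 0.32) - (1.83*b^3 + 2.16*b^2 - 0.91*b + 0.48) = -4.76*b^3 - 2.03*b^2 + 2.34*b - 0.16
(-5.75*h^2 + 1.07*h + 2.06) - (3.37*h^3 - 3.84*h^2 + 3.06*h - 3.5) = -3.37*h^3 - 1.91*h^2 - 1.99*h + 5.56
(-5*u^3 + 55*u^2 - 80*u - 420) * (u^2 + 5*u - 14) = -5*u^5 + 30*u^4 + 265*u^3 - 1590*u^2 - 980*u + 5880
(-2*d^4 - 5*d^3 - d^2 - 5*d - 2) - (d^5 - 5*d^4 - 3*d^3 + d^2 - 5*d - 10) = -d^5 + 3*d^4 - 2*d^3 - 2*d^2 + 8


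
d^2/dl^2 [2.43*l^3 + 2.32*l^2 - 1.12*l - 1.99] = 14.58*l + 4.64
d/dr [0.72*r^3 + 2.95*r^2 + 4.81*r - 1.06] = 2.16*r^2 + 5.9*r + 4.81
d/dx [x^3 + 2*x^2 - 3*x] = 3*x^2 + 4*x - 3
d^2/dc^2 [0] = 0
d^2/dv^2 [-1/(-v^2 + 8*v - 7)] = 2*(-v^2 + 8*v + 4*(v - 4)^2 - 7)/(v^2 - 8*v + 7)^3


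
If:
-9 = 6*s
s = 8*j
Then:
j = -3/16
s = -3/2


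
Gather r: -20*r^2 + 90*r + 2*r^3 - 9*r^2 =2*r^3 - 29*r^2 + 90*r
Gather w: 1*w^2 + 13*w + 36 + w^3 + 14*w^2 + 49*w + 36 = w^3 + 15*w^2 + 62*w + 72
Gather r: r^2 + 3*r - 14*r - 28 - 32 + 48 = r^2 - 11*r - 12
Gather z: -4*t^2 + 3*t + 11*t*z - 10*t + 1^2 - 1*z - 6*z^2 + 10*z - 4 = -4*t^2 - 7*t - 6*z^2 + z*(11*t + 9) - 3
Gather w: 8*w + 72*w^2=72*w^2 + 8*w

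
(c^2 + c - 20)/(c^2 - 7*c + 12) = (c + 5)/(c - 3)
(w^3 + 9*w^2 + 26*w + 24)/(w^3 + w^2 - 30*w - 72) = (w + 2)/(w - 6)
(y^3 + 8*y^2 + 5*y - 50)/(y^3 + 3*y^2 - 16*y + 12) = (y^2 + 10*y + 25)/(y^2 + 5*y - 6)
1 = 1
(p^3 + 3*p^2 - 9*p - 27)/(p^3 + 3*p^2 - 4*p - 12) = (p^2 - 9)/(p^2 - 4)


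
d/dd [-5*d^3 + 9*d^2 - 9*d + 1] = -15*d^2 + 18*d - 9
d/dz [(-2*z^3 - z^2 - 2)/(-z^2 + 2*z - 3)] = 2*(z^4 - 4*z^3 + 8*z^2 + z + 2)/(z^4 - 4*z^3 + 10*z^2 - 12*z + 9)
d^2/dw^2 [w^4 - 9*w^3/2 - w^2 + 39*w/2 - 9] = 12*w^2 - 27*w - 2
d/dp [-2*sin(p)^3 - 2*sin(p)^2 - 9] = -2*(3*sin(p) + 2)*sin(p)*cos(p)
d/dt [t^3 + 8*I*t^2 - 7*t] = 3*t^2 + 16*I*t - 7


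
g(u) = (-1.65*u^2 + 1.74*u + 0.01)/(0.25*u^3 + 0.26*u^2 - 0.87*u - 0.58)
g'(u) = (1.74 - 3.3*u)/(0.25*u^3 + 0.26*u^2 - 0.87*u - 0.58) + (-1.65*u^2 + 1.74*u + 0.01)*(-0.75*u^2 - 0.52*u + 0.87)/(0.25*u^3 + 0.26*u^2 - 0.87*u - 0.58)^2 = (0.4125*u^4 - 0.87*u^3 + 0.9756*u^2 + 1.9088*u - 1.0005)/(0.0625*u^6 + 0.13*u^5 - 0.3674*u^4 - 0.7424*u^3 + 0.4553*u^2 + 1.0092*u + 0.3364)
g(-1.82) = -24.12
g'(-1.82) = 66.73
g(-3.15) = 7.11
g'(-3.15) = 7.46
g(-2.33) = 42.81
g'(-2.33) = 249.45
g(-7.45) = 1.26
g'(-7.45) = 0.24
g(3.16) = -1.53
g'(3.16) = 0.56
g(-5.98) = 1.76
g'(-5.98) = 0.47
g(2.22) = -2.83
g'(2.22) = 3.77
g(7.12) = -0.74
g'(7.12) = 0.09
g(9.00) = -0.61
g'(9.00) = 0.06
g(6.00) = -0.85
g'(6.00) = 0.12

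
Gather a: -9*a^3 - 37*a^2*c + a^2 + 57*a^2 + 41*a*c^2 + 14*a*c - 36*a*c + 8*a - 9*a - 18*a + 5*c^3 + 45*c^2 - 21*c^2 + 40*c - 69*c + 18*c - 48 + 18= -9*a^3 + a^2*(58 - 37*c) + a*(41*c^2 - 22*c - 19) + 5*c^3 + 24*c^2 - 11*c - 30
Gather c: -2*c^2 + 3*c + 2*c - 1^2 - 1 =-2*c^2 + 5*c - 2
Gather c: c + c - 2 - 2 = 2*c - 4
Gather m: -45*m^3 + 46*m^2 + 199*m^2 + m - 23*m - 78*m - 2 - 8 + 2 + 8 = -45*m^3 + 245*m^2 - 100*m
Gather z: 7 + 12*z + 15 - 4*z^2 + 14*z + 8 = -4*z^2 + 26*z + 30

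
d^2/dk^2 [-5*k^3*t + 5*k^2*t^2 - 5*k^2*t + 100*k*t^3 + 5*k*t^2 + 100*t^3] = 10*t*(-3*k + t - 1)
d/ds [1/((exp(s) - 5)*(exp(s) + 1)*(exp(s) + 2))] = -((exp(s) - 5)*(exp(s) + 1) + (exp(s) - 5)*(exp(s) + 2) + (exp(s) + 1)*(exp(s) + 2))/(4*(exp(s) - 5)^2*(exp(s) + 2)^2*cosh(s/2)^2)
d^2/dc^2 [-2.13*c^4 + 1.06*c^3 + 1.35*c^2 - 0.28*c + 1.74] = -25.56*c^2 + 6.36*c + 2.7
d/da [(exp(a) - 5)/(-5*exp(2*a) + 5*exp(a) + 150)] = ((exp(a) - 5)*(2*exp(a) - 1) - exp(2*a) + exp(a) + 30)*exp(a)/(5*(-exp(2*a) + exp(a) + 30)^2)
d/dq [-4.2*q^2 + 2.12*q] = 2.12 - 8.4*q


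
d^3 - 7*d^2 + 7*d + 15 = (d - 5)*(d - 3)*(d + 1)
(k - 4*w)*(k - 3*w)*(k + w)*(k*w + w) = k^4*w - 6*k^3*w^2 + k^3*w + 5*k^2*w^3 - 6*k^2*w^2 + 12*k*w^4 + 5*k*w^3 + 12*w^4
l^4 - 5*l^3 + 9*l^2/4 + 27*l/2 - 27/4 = (l - 3)^2*(l - 1/2)*(l + 3/2)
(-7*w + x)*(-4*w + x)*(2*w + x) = 56*w^3 + 6*w^2*x - 9*w*x^2 + x^3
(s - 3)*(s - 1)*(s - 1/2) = s^3 - 9*s^2/2 + 5*s - 3/2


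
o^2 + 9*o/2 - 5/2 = (o - 1/2)*(o + 5)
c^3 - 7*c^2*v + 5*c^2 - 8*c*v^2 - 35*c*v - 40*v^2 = (c + 5)*(c - 8*v)*(c + v)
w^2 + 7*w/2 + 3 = (w + 3/2)*(w + 2)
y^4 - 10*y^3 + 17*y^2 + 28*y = y*(y - 7)*(y - 4)*(y + 1)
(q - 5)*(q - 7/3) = q^2 - 22*q/3 + 35/3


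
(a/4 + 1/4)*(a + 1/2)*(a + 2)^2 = a^4/4 + 11*a^3/8 + 21*a^2/8 + 2*a + 1/2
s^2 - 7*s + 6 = (s - 6)*(s - 1)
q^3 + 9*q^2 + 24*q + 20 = (q + 2)^2*(q + 5)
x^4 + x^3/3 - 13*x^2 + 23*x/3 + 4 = (x - 3)*(x - 1)*(x + 1/3)*(x + 4)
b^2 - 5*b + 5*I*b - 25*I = (b - 5)*(b + 5*I)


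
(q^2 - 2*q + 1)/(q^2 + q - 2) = (q - 1)/(q + 2)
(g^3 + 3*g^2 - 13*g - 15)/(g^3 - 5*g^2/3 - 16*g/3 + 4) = 3*(g^2 + 6*g + 5)/(3*g^2 + 4*g - 4)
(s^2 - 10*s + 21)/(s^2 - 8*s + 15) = (s - 7)/(s - 5)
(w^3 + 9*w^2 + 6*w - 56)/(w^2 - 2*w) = w + 11 + 28/w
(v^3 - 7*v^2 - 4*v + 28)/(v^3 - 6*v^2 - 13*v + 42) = (v + 2)/(v + 3)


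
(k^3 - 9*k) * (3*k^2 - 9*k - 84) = 3*k^5 - 9*k^4 - 111*k^3 + 81*k^2 + 756*k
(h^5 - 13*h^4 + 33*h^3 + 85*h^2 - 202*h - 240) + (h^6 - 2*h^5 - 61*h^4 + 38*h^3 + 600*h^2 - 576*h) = h^6 - h^5 - 74*h^4 + 71*h^3 + 685*h^2 - 778*h - 240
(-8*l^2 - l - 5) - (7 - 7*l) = -8*l^2 + 6*l - 12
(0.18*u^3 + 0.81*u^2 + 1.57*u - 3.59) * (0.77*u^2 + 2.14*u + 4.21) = 0.1386*u^5 + 1.0089*u^4 + 3.7001*u^3 + 4.0056*u^2 - 1.0729*u - 15.1139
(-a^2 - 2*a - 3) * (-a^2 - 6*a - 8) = a^4 + 8*a^3 + 23*a^2 + 34*a + 24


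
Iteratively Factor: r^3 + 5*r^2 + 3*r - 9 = (r - 1)*(r^2 + 6*r + 9) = (r - 1)*(r + 3)*(r + 3)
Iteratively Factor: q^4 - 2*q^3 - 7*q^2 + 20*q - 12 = (q - 1)*(q^3 - q^2 - 8*q + 12) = (q - 2)*(q - 1)*(q^2 + q - 6) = (q - 2)*(q - 1)*(q + 3)*(q - 2)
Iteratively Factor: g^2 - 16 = (g - 4)*(g + 4)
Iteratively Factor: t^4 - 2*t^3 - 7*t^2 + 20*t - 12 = (t - 2)*(t^3 - 7*t + 6) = (t - 2)*(t - 1)*(t^2 + t - 6) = (t - 2)^2*(t - 1)*(t + 3)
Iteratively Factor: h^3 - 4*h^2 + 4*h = (h - 2)*(h^2 - 2*h) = (h - 2)^2*(h)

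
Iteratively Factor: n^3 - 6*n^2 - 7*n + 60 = (n + 3)*(n^2 - 9*n + 20) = (n - 4)*(n + 3)*(n - 5)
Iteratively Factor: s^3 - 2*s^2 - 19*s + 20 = (s + 4)*(s^2 - 6*s + 5) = (s - 1)*(s + 4)*(s - 5)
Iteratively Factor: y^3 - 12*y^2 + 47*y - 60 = (y - 3)*(y^2 - 9*y + 20) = (y - 4)*(y - 3)*(y - 5)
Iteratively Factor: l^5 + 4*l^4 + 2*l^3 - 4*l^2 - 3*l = (l)*(l^4 + 4*l^3 + 2*l^2 - 4*l - 3) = l*(l + 1)*(l^3 + 3*l^2 - l - 3) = l*(l + 1)^2*(l^2 + 2*l - 3) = l*(l + 1)^2*(l + 3)*(l - 1)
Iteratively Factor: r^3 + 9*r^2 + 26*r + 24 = (r + 2)*(r^2 + 7*r + 12) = (r + 2)*(r + 4)*(r + 3)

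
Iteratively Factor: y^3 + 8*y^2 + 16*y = (y)*(y^2 + 8*y + 16) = y*(y + 4)*(y + 4)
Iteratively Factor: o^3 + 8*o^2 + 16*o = (o + 4)*(o^2 + 4*o) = (o + 4)^2*(o)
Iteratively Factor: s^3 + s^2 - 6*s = (s + 3)*(s^2 - 2*s) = s*(s + 3)*(s - 2)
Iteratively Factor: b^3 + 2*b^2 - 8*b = (b + 4)*(b^2 - 2*b) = b*(b + 4)*(b - 2)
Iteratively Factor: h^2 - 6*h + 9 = (h - 3)*(h - 3)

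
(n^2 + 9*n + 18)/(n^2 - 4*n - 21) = (n + 6)/(n - 7)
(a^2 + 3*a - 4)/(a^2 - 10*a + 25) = (a^2 + 3*a - 4)/(a^2 - 10*a + 25)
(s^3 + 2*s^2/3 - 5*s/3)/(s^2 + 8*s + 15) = s*(3*s^2 + 2*s - 5)/(3*(s^2 + 8*s + 15))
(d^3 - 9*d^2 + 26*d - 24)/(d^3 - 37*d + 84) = (d - 2)/(d + 7)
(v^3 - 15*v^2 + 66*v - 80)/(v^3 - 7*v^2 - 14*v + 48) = (v - 5)/(v + 3)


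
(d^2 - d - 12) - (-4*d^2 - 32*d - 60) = 5*d^2 + 31*d + 48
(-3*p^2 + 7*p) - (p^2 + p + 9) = -4*p^2 + 6*p - 9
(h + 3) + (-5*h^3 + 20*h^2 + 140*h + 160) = -5*h^3 + 20*h^2 + 141*h + 163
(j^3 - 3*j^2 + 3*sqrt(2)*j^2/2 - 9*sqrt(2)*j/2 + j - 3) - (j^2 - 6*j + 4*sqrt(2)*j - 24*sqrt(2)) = j^3 - 4*j^2 + 3*sqrt(2)*j^2/2 - 17*sqrt(2)*j/2 + 7*j - 3 + 24*sqrt(2)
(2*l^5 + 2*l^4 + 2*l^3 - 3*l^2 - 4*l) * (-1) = -2*l^5 - 2*l^4 - 2*l^3 + 3*l^2 + 4*l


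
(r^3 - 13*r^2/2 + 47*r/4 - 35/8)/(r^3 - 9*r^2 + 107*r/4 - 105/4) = (r - 1/2)/(r - 3)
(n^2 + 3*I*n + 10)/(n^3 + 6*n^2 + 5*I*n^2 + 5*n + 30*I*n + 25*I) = (n - 2*I)/(n^2 + 6*n + 5)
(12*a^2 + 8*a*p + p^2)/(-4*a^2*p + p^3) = (6*a + p)/(p*(-2*a + p))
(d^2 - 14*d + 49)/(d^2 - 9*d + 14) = (d - 7)/(d - 2)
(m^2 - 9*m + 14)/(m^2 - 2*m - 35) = (m - 2)/(m + 5)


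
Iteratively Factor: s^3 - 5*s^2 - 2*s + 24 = (s - 4)*(s^2 - s - 6) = (s - 4)*(s - 3)*(s + 2)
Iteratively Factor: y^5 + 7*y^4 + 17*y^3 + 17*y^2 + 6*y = (y + 1)*(y^4 + 6*y^3 + 11*y^2 + 6*y) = y*(y + 1)*(y^3 + 6*y^2 + 11*y + 6) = y*(y + 1)*(y + 2)*(y^2 + 4*y + 3) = y*(y + 1)*(y + 2)*(y + 3)*(y + 1)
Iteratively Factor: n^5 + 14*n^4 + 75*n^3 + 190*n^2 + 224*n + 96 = (n + 1)*(n^4 + 13*n^3 + 62*n^2 + 128*n + 96) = (n + 1)*(n + 3)*(n^3 + 10*n^2 + 32*n + 32) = (n + 1)*(n + 3)*(n + 4)*(n^2 + 6*n + 8) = (n + 1)*(n + 3)*(n + 4)^2*(n + 2)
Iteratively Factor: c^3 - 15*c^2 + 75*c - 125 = (c - 5)*(c^2 - 10*c + 25) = (c - 5)^2*(c - 5)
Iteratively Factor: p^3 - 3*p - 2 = (p + 1)*(p^2 - p - 2) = (p + 1)^2*(p - 2)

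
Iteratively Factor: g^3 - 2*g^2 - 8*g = (g + 2)*(g^2 - 4*g) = (g - 4)*(g + 2)*(g)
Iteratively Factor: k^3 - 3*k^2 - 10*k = (k - 5)*(k^2 + 2*k) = k*(k - 5)*(k + 2)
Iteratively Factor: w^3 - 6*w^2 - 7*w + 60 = (w + 3)*(w^2 - 9*w + 20) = (w - 4)*(w + 3)*(w - 5)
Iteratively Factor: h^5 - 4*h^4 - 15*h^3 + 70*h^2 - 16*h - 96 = (h - 4)*(h^4 - 15*h^2 + 10*h + 24) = (h - 4)*(h + 1)*(h^3 - h^2 - 14*h + 24) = (h - 4)*(h + 1)*(h + 4)*(h^2 - 5*h + 6) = (h - 4)*(h - 3)*(h + 1)*(h + 4)*(h - 2)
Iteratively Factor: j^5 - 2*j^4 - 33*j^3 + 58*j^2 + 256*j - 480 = (j - 3)*(j^4 + j^3 - 30*j^2 - 32*j + 160) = (j - 3)*(j + 4)*(j^3 - 3*j^2 - 18*j + 40) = (j - 5)*(j - 3)*(j + 4)*(j^2 + 2*j - 8) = (j - 5)*(j - 3)*(j - 2)*(j + 4)*(j + 4)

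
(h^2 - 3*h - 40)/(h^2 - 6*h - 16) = (h + 5)/(h + 2)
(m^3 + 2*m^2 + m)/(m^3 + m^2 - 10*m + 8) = m*(m^2 + 2*m + 1)/(m^3 + m^2 - 10*m + 8)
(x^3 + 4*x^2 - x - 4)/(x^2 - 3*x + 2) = (x^2 + 5*x + 4)/(x - 2)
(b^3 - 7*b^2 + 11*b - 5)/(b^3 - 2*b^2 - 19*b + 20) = (b - 1)/(b + 4)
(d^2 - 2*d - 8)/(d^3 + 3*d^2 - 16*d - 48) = (d + 2)/(d^2 + 7*d + 12)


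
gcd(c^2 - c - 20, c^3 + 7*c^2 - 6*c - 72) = c + 4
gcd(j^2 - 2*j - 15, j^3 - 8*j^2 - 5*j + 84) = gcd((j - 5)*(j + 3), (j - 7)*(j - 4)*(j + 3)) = j + 3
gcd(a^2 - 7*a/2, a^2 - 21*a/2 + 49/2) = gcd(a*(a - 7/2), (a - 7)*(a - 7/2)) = a - 7/2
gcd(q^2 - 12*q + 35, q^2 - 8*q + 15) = q - 5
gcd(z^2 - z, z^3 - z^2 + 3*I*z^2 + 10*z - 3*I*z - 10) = z - 1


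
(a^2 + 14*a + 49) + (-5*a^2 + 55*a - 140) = -4*a^2 + 69*a - 91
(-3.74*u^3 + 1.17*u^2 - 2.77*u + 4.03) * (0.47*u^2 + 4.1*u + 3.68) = -1.7578*u^5 - 14.7841*u^4 - 10.2681*u^3 - 5.1573*u^2 + 6.3294*u + 14.8304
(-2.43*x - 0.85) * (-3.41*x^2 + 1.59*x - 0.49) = 8.2863*x^3 - 0.965200000000001*x^2 - 0.1608*x + 0.4165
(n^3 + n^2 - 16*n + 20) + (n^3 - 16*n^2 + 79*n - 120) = 2*n^3 - 15*n^2 + 63*n - 100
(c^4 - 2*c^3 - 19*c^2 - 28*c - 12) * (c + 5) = c^5 + 3*c^4 - 29*c^3 - 123*c^2 - 152*c - 60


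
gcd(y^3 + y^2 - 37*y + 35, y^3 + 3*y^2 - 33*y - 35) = y^2 + 2*y - 35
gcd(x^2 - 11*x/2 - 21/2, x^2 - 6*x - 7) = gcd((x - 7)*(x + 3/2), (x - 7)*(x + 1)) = x - 7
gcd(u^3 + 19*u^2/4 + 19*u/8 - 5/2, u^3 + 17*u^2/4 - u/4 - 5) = u^2 + 21*u/4 + 5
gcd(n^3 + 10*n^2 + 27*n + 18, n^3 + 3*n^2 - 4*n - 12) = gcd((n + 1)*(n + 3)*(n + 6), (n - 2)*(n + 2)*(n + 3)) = n + 3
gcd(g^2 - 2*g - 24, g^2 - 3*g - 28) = g + 4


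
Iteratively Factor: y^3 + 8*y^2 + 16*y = (y)*(y^2 + 8*y + 16) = y*(y + 4)*(y + 4)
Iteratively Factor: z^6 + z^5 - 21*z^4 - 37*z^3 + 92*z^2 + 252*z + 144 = (z + 2)*(z^5 - z^4 - 19*z^3 + z^2 + 90*z + 72) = (z + 1)*(z + 2)*(z^4 - 2*z^3 - 17*z^2 + 18*z + 72) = (z + 1)*(z + 2)^2*(z^3 - 4*z^2 - 9*z + 36) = (z - 4)*(z + 1)*(z + 2)^2*(z^2 - 9) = (z - 4)*(z - 3)*(z + 1)*(z + 2)^2*(z + 3)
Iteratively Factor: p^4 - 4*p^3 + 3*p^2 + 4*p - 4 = (p - 1)*(p^3 - 3*p^2 + 4) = (p - 2)*(p - 1)*(p^2 - p - 2) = (p - 2)^2*(p - 1)*(p + 1)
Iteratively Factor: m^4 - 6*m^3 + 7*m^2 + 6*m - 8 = (m - 2)*(m^3 - 4*m^2 - m + 4) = (m - 2)*(m - 1)*(m^2 - 3*m - 4) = (m - 4)*(m - 2)*(m - 1)*(m + 1)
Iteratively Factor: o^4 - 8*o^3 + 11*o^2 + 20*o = (o - 5)*(o^3 - 3*o^2 - 4*o) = o*(o - 5)*(o^2 - 3*o - 4) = o*(o - 5)*(o - 4)*(o + 1)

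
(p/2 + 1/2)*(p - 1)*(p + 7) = p^3/2 + 7*p^2/2 - p/2 - 7/2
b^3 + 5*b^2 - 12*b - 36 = (b - 3)*(b + 2)*(b + 6)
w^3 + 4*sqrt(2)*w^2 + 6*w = w*(w + sqrt(2))*(w + 3*sqrt(2))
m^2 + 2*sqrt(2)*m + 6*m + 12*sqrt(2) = (m + 6)*(m + 2*sqrt(2))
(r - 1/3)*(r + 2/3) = r^2 + r/3 - 2/9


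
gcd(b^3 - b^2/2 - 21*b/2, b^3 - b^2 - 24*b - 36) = b + 3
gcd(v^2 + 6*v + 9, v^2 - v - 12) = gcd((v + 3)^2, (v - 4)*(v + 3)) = v + 3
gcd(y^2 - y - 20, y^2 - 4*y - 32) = y + 4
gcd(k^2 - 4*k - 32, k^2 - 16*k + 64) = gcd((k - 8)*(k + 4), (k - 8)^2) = k - 8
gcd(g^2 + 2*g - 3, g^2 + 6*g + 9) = g + 3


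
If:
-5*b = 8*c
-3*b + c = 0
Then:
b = 0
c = 0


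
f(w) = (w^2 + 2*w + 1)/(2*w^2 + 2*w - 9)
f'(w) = (-4*w - 2)*(w^2 + 2*w + 1)/(2*w^2 + 2*w - 9)^2 + (2*w + 2)/(2*w^2 + 2*w - 9)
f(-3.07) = 1.16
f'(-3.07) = 2.08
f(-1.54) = -0.04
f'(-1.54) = 0.17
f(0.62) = -0.38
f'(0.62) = -0.70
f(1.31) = -1.81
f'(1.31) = -6.01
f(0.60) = -0.36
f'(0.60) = -0.68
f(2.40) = 1.58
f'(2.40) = -1.57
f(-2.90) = 1.79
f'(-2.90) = 6.61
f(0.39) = -0.24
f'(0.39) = -0.46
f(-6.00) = 0.49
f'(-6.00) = 0.02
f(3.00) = 1.07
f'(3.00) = -0.46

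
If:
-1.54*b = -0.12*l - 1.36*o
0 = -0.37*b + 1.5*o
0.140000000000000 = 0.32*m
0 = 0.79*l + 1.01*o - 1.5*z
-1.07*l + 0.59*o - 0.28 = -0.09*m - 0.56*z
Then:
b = -0.03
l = -0.32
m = 0.44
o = -0.01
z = -0.17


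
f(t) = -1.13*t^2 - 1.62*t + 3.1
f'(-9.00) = 18.72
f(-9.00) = -73.85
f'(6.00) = -15.18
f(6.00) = -47.30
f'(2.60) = -7.50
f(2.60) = -8.75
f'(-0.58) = -0.31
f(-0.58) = 3.66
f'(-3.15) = 5.50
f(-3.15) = -3.01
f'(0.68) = -3.16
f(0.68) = 1.48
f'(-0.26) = -1.03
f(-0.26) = 3.44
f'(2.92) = -8.22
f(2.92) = -11.27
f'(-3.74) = 6.83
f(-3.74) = -6.65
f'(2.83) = -8.02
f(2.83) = -10.53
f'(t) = -2.26*t - 1.62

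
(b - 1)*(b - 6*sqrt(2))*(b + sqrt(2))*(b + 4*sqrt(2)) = b^4 - sqrt(2)*b^3 - b^3 - 52*b^2 + sqrt(2)*b^2 - 48*sqrt(2)*b + 52*b + 48*sqrt(2)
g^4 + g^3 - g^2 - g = g*(g - 1)*(g + 1)^2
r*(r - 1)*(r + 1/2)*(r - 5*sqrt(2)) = r^4 - 5*sqrt(2)*r^3 - r^3/2 - r^2/2 + 5*sqrt(2)*r^2/2 + 5*sqrt(2)*r/2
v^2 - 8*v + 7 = (v - 7)*(v - 1)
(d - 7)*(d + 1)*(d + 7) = d^3 + d^2 - 49*d - 49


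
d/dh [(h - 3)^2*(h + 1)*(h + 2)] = 4*h^3 - 9*h^2 - 14*h + 15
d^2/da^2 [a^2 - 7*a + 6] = 2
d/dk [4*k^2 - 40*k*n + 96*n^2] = 8*k - 40*n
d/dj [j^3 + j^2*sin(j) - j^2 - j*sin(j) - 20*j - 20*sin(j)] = j^2*cos(j) + 3*j^2 + 2*j*sin(j) - j*cos(j) - 2*j - sin(j) - 20*cos(j) - 20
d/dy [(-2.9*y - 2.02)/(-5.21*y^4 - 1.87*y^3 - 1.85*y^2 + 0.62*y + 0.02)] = (-45.327*y^4 - 52.9428*y^3 - 16.6972*y^2 - 7.474*y + 1.1944)/(27.1441*y^8 + 19.4854*y^7 + 22.7739*y^6 + 0.458600000000001*y^5 + 0.8953*y^4 - 2.3688*y^3 + 0.3104*y^2 + 0.0248*y + 0.0004)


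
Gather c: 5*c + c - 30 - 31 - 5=6*c - 66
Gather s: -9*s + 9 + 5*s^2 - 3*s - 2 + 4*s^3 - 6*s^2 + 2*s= 4*s^3 - s^2 - 10*s + 7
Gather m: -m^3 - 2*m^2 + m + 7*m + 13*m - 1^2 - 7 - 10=-m^3 - 2*m^2 + 21*m - 18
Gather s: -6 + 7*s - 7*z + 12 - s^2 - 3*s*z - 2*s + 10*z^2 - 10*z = -s^2 + s*(5 - 3*z) + 10*z^2 - 17*z + 6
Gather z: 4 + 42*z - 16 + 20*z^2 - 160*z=20*z^2 - 118*z - 12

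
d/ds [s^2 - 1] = 2*s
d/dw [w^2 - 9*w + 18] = 2*w - 9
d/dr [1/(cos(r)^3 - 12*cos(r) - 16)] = 3*(cos(r) - 2)*sin(r)/((cos(r) - 4)^2*(cos(r) + 2)^3)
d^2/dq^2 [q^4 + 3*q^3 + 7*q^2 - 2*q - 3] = 12*q^2 + 18*q + 14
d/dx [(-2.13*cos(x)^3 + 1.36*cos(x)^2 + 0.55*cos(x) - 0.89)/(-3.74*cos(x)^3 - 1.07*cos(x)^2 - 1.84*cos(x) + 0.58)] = (-7.3655*cos(x)^4 - 11.9524*cos(x)^3 + 15.6059*cos(x)^2 + 0.327*cos(x) + 1.3186)*sin(x)/(13.9876*cos(x)^6 + 8.0036*cos(x)^5 + 14.9081*cos(x)^4 - 0.4008*cos(x)^3 + 2.1444*cos(x)^2 - 2.1344*cos(x) + 0.3364)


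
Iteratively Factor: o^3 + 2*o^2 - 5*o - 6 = (o + 3)*(o^2 - o - 2) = (o - 2)*(o + 3)*(o + 1)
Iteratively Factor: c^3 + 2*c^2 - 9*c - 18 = (c + 3)*(c^2 - c - 6) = (c - 3)*(c + 3)*(c + 2)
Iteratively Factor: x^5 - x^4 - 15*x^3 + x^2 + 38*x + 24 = (x + 3)*(x^4 - 4*x^3 - 3*x^2 + 10*x + 8) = (x + 1)*(x + 3)*(x^3 - 5*x^2 + 2*x + 8) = (x - 2)*(x + 1)*(x + 3)*(x^2 - 3*x - 4) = (x - 4)*(x - 2)*(x + 1)*(x + 3)*(x + 1)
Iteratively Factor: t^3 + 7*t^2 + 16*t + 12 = (t + 2)*(t^2 + 5*t + 6) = (t + 2)^2*(t + 3)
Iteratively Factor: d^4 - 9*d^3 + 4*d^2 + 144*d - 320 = (d + 4)*(d^3 - 13*d^2 + 56*d - 80) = (d - 4)*(d + 4)*(d^2 - 9*d + 20) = (d - 4)^2*(d + 4)*(d - 5)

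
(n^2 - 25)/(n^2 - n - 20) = (n + 5)/(n + 4)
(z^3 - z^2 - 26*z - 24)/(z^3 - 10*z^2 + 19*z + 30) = (z + 4)/(z - 5)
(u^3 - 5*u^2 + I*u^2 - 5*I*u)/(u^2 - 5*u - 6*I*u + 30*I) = u*(u + I)/(u - 6*I)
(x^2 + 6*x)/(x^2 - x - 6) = x*(x + 6)/(x^2 - x - 6)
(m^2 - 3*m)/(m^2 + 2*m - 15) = m/(m + 5)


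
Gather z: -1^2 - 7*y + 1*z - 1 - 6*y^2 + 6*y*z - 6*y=-6*y^2 - 13*y + z*(6*y + 1) - 2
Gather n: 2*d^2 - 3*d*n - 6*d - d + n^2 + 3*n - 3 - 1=2*d^2 - 7*d + n^2 + n*(3 - 3*d) - 4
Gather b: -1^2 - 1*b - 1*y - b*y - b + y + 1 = b*(-y - 2)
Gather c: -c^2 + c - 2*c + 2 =-c^2 - c + 2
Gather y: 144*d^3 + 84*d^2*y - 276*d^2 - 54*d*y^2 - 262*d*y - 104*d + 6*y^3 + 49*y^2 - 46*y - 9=144*d^3 - 276*d^2 - 104*d + 6*y^3 + y^2*(49 - 54*d) + y*(84*d^2 - 262*d - 46) - 9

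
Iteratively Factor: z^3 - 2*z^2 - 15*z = (z - 5)*(z^2 + 3*z) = (z - 5)*(z + 3)*(z)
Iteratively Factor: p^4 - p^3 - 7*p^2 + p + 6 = (p - 3)*(p^3 + 2*p^2 - p - 2) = (p - 3)*(p + 2)*(p^2 - 1) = (p - 3)*(p - 1)*(p + 2)*(p + 1)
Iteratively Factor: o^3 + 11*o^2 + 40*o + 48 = (o + 4)*(o^2 + 7*o + 12) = (o + 3)*(o + 4)*(o + 4)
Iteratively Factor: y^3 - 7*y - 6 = (y - 3)*(y^2 + 3*y + 2) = (y - 3)*(y + 2)*(y + 1)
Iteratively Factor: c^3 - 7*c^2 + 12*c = (c - 4)*(c^2 - 3*c) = (c - 4)*(c - 3)*(c)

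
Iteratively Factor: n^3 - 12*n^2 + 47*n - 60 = (n - 4)*(n^2 - 8*n + 15) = (n - 5)*(n - 4)*(n - 3)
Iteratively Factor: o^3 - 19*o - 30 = (o - 5)*(o^2 + 5*o + 6) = (o - 5)*(o + 3)*(o + 2)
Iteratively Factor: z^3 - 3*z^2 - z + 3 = (z - 1)*(z^2 - 2*z - 3) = (z - 1)*(z + 1)*(z - 3)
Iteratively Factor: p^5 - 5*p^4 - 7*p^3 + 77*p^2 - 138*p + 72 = (p - 3)*(p^4 - 2*p^3 - 13*p^2 + 38*p - 24) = (p - 3)*(p - 1)*(p^3 - p^2 - 14*p + 24) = (p - 3)*(p - 1)*(p + 4)*(p^2 - 5*p + 6) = (p - 3)*(p - 2)*(p - 1)*(p + 4)*(p - 3)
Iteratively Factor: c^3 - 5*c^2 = (c)*(c^2 - 5*c) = c*(c - 5)*(c)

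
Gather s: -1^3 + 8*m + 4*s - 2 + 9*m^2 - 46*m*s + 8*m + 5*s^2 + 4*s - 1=9*m^2 + 16*m + 5*s^2 + s*(8 - 46*m) - 4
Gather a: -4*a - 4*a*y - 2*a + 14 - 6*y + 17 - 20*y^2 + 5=a*(-4*y - 6) - 20*y^2 - 6*y + 36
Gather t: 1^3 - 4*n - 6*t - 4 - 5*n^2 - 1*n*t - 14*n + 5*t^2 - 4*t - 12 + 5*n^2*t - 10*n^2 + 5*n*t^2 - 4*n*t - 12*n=-15*n^2 - 30*n + t^2*(5*n + 5) + t*(5*n^2 - 5*n - 10) - 15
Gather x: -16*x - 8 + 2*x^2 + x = 2*x^2 - 15*x - 8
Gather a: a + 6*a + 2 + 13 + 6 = 7*a + 21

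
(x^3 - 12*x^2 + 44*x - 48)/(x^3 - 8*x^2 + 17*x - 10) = (x^2 - 10*x + 24)/(x^2 - 6*x + 5)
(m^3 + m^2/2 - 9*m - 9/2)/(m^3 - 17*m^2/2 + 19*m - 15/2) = (2*m^2 + 7*m + 3)/(2*m^2 - 11*m + 5)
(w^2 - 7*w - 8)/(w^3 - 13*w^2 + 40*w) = (w + 1)/(w*(w - 5))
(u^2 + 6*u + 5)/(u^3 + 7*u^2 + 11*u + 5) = 1/(u + 1)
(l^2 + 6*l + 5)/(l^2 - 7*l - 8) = (l + 5)/(l - 8)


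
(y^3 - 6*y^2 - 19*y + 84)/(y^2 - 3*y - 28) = y - 3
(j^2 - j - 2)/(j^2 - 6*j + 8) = (j + 1)/(j - 4)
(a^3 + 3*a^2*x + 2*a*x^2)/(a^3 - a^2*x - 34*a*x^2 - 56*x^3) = a*(-a - x)/(-a^2 + 3*a*x + 28*x^2)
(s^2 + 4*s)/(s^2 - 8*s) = (s + 4)/(s - 8)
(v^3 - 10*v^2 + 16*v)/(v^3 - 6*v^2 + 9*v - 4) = v*(v^2 - 10*v + 16)/(v^3 - 6*v^2 + 9*v - 4)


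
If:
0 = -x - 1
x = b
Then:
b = -1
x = -1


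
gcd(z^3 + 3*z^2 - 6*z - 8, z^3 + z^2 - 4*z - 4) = z^2 - z - 2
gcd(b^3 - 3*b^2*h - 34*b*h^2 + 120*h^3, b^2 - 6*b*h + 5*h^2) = b - 5*h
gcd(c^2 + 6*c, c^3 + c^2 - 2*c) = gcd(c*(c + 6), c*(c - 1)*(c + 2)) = c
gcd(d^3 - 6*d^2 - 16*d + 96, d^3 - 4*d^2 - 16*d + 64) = d^2 - 16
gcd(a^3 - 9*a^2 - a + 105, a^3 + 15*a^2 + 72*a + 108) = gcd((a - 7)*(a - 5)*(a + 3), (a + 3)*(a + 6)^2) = a + 3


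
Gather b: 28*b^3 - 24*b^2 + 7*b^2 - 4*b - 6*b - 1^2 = 28*b^3 - 17*b^2 - 10*b - 1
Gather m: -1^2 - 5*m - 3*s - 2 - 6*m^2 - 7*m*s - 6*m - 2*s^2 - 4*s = -6*m^2 + m*(-7*s - 11) - 2*s^2 - 7*s - 3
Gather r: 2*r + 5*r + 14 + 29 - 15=7*r + 28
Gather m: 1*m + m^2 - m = m^2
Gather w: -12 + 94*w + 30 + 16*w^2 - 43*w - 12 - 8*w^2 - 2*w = 8*w^2 + 49*w + 6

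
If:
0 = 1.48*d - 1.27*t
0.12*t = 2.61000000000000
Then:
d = 18.66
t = 21.75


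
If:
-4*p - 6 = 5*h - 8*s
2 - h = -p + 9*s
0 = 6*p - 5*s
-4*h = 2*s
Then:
No Solution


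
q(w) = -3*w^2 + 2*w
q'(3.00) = -16.00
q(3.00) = -21.00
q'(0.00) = 2.00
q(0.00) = 0.00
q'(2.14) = -10.84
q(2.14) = -9.46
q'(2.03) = -10.18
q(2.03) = -8.30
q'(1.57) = -7.42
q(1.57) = -4.25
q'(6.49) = -36.94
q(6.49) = -113.38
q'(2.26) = -11.56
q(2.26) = -10.80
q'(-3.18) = 21.08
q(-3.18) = -36.70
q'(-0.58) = 5.48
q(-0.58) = -2.17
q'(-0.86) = 7.16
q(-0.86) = -3.94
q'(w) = 2 - 6*w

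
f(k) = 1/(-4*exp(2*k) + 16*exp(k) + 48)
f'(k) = (8*exp(2*k) - 16*exp(k))/(-4*exp(2*k) + 16*exp(k) + 48)^2 = (exp(k) - 2)*exp(k)/(2*(-exp(2*k) + 4*exp(k) + 12)^2)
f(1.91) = -0.04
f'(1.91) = 0.37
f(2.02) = -0.02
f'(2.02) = 0.10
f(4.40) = -0.00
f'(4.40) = 0.00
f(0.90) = 0.02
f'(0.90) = 0.00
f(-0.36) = 0.02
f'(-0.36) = -0.00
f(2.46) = -0.00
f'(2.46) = 0.01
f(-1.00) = 0.02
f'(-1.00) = -0.00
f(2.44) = -0.00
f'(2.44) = 0.01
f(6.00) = 0.00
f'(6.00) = 0.00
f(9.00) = 0.00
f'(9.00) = 0.00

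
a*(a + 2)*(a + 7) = a^3 + 9*a^2 + 14*a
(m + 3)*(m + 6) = m^2 + 9*m + 18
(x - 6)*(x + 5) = x^2 - x - 30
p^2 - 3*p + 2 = (p - 2)*(p - 1)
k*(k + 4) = k^2 + 4*k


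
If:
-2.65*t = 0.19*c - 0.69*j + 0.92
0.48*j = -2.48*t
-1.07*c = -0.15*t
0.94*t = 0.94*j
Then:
No Solution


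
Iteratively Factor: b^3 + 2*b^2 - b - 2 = (b + 2)*(b^2 - 1) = (b + 1)*(b + 2)*(b - 1)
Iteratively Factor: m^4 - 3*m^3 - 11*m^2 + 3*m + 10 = (m - 1)*(m^3 - 2*m^2 - 13*m - 10) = (m - 1)*(m + 2)*(m^2 - 4*m - 5) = (m - 5)*(m - 1)*(m + 2)*(m + 1)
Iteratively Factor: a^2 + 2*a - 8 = (a + 4)*(a - 2)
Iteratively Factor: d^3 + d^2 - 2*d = (d - 1)*(d^2 + 2*d) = (d - 1)*(d + 2)*(d)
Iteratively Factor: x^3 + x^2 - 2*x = (x + 2)*(x^2 - x) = x*(x + 2)*(x - 1)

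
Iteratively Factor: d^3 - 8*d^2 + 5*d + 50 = (d - 5)*(d^2 - 3*d - 10) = (d - 5)*(d + 2)*(d - 5)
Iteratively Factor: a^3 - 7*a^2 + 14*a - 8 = (a - 2)*(a^2 - 5*a + 4) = (a - 4)*(a - 2)*(a - 1)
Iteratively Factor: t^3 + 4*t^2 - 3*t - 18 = (t + 3)*(t^2 + t - 6) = (t + 3)^2*(t - 2)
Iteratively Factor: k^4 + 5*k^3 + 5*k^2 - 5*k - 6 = (k - 1)*(k^3 + 6*k^2 + 11*k + 6) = (k - 1)*(k + 2)*(k^2 + 4*k + 3) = (k - 1)*(k + 1)*(k + 2)*(k + 3)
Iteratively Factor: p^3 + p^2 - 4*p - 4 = (p - 2)*(p^2 + 3*p + 2) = (p - 2)*(p + 2)*(p + 1)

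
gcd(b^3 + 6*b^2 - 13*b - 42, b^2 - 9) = b - 3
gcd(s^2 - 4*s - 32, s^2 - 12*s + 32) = s - 8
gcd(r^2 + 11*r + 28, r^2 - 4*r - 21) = 1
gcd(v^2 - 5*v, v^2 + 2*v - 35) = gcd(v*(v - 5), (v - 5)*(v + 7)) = v - 5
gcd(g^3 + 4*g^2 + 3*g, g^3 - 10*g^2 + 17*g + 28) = g + 1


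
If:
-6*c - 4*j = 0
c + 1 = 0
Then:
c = -1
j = 3/2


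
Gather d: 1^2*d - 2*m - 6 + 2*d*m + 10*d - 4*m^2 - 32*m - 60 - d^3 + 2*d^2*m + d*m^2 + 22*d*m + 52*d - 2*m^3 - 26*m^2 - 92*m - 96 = -d^3 + 2*d^2*m + d*(m^2 + 24*m + 63) - 2*m^3 - 30*m^2 - 126*m - 162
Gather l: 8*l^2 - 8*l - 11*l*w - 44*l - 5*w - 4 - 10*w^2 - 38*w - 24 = 8*l^2 + l*(-11*w - 52) - 10*w^2 - 43*w - 28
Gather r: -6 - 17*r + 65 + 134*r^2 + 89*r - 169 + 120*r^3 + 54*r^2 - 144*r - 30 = 120*r^3 + 188*r^2 - 72*r - 140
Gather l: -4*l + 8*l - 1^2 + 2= 4*l + 1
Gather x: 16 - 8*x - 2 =14 - 8*x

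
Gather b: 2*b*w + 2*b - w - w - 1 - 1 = b*(2*w + 2) - 2*w - 2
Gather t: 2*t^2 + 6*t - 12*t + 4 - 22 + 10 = 2*t^2 - 6*t - 8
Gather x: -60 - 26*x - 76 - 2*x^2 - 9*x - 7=-2*x^2 - 35*x - 143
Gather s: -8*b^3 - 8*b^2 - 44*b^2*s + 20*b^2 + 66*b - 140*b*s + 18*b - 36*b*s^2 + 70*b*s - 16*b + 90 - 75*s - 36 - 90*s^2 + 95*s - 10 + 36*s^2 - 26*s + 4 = -8*b^3 + 12*b^2 + 68*b + s^2*(-36*b - 54) + s*(-44*b^2 - 70*b - 6) + 48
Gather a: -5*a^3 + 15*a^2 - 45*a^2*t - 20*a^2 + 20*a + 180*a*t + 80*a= -5*a^3 + a^2*(-45*t - 5) + a*(180*t + 100)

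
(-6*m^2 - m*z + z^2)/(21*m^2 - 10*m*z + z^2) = (2*m + z)/(-7*m + z)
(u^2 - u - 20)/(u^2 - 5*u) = (u + 4)/u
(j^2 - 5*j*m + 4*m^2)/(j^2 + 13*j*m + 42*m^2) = (j^2 - 5*j*m + 4*m^2)/(j^2 + 13*j*m + 42*m^2)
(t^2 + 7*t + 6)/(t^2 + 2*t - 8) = (t^2 + 7*t + 6)/(t^2 + 2*t - 8)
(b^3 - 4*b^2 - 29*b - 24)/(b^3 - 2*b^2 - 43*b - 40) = (b + 3)/(b + 5)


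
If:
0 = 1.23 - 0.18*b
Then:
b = 6.83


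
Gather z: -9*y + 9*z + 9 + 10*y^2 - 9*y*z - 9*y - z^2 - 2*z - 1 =10*y^2 - 18*y - z^2 + z*(7 - 9*y) + 8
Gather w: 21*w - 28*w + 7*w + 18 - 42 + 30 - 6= 0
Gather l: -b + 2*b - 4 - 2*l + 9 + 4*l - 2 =b + 2*l + 3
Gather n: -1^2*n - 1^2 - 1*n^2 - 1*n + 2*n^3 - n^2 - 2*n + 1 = 2*n^3 - 2*n^2 - 4*n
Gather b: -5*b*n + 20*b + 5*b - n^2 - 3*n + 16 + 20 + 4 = b*(25 - 5*n) - n^2 - 3*n + 40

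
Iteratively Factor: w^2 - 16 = (w - 4)*(w + 4)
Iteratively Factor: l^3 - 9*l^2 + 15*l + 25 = (l - 5)*(l^2 - 4*l - 5) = (l - 5)*(l + 1)*(l - 5)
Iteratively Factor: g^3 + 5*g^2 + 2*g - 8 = (g + 4)*(g^2 + g - 2) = (g - 1)*(g + 4)*(g + 2)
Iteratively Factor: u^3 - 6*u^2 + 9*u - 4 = (u - 4)*(u^2 - 2*u + 1) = (u - 4)*(u - 1)*(u - 1)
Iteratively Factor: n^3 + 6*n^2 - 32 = (n - 2)*(n^2 + 8*n + 16) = (n - 2)*(n + 4)*(n + 4)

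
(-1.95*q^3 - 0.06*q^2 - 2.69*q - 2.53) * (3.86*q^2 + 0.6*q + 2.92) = -7.527*q^5 - 1.4016*q^4 - 16.1134*q^3 - 11.555*q^2 - 9.3728*q - 7.3876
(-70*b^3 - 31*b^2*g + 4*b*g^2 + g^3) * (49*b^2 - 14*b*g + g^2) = -3430*b^5 - 539*b^4*g + 560*b^3*g^2 - 38*b^2*g^3 - 10*b*g^4 + g^5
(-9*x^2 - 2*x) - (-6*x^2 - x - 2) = -3*x^2 - x + 2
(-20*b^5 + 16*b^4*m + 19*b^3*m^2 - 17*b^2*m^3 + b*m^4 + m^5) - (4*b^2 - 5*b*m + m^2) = -20*b^5 + 16*b^4*m + 19*b^3*m^2 - 17*b^2*m^3 - 4*b^2 + b*m^4 + 5*b*m + m^5 - m^2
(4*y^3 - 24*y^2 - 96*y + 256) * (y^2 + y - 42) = 4*y^5 - 20*y^4 - 288*y^3 + 1168*y^2 + 4288*y - 10752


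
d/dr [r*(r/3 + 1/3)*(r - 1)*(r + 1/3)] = 4*r^3/3 + r^2/3 - 2*r/3 - 1/9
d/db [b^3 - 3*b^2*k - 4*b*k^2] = 3*b^2 - 6*b*k - 4*k^2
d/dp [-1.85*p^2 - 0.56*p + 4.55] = -3.7*p - 0.56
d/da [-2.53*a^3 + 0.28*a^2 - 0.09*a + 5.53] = -7.59*a^2 + 0.56*a - 0.09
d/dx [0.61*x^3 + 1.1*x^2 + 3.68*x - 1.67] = 1.83*x^2 + 2.2*x + 3.68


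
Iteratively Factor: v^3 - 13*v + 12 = (v + 4)*(v^2 - 4*v + 3) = (v - 3)*(v + 4)*(v - 1)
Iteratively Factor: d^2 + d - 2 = (d - 1)*(d + 2)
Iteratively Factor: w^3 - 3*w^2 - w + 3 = (w + 1)*(w^2 - 4*w + 3) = (w - 1)*(w + 1)*(w - 3)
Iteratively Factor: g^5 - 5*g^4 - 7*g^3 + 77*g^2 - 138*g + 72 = (g + 4)*(g^4 - 9*g^3 + 29*g^2 - 39*g + 18) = (g - 3)*(g + 4)*(g^3 - 6*g^2 + 11*g - 6) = (g - 3)^2*(g + 4)*(g^2 - 3*g + 2) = (g - 3)^2*(g - 1)*(g + 4)*(g - 2)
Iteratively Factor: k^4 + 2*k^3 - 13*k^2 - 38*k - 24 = (k + 2)*(k^3 - 13*k - 12) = (k - 4)*(k + 2)*(k^2 + 4*k + 3) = (k - 4)*(k + 1)*(k + 2)*(k + 3)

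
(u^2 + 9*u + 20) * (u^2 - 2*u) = u^4 + 7*u^3 + 2*u^2 - 40*u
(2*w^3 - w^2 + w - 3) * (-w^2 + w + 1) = -2*w^5 + 3*w^4 + 3*w^2 - 2*w - 3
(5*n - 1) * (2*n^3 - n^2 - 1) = 10*n^4 - 7*n^3 + n^2 - 5*n + 1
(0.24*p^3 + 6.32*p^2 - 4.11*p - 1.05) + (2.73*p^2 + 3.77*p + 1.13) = 0.24*p^3 + 9.05*p^2 - 0.34*p + 0.0799999999999998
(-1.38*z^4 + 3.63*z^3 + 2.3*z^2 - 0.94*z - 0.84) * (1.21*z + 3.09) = -1.6698*z^5 + 0.1281*z^4 + 13.9997*z^3 + 5.9696*z^2 - 3.921*z - 2.5956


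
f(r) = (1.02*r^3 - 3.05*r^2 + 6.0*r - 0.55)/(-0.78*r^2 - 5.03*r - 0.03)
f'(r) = (1.56*r + 5.03)*(1.02*r^3 - 3.05*r^2 + 6.0*r - 0.55)/(-0.78*r^2 - 5.03*r - 0.03)^2 + (3.06*r^2 - 6.1*r + 6.0)/(-0.78*r^2 - 5.03*r - 0.03)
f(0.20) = -0.50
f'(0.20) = -2.08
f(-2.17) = -5.32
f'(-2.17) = 3.45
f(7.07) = -3.35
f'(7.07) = -0.83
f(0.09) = 0.07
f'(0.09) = -11.93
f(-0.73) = -2.15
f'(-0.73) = 1.15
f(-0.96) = -2.46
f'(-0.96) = 1.47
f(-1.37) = -3.17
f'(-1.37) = 2.02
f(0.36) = -0.65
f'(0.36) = -0.29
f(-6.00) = -177.14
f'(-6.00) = 444.33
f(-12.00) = 43.75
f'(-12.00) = 1.52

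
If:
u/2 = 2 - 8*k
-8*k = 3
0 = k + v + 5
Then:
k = -3/8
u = 10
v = -37/8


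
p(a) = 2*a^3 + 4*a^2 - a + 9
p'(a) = 6*a^2 + 8*a - 1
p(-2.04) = 10.71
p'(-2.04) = 7.65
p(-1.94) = 11.39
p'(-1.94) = 6.06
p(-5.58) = -208.36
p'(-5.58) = 141.18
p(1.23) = 17.54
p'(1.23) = 17.92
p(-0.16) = 9.25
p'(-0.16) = -2.13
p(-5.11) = -148.31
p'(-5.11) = 114.79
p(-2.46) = 5.89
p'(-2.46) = 15.63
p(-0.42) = 9.98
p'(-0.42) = -3.30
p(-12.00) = -2859.00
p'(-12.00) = 767.00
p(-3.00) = -6.00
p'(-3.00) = 29.00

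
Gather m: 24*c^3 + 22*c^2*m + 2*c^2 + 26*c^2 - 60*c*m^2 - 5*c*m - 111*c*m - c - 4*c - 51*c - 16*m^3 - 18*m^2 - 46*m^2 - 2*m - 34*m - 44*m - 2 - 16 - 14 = 24*c^3 + 28*c^2 - 56*c - 16*m^3 + m^2*(-60*c - 64) + m*(22*c^2 - 116*c - 80) - 32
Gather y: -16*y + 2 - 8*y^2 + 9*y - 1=-8*y^2 - 7*y + 1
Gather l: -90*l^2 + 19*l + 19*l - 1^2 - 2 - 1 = -90*l^2 + 38*l - 4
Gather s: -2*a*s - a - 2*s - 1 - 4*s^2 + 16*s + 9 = -a - 4*s^2 + s*(14 - 2*a) + 8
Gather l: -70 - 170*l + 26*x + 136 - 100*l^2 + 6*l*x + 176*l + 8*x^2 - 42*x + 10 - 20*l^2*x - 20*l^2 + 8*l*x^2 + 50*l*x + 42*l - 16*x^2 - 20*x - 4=l^2*(-20*x - 120) + l*(8*x^2 + 56*x + 48) - 8*x^2 - 36*x + 72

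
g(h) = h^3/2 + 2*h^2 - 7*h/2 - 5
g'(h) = 3*h^2/2 + 4*h - 7/2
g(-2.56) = 8.68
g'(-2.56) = -3.91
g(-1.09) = 0.54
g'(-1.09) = -6.08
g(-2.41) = 8.05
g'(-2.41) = -4.43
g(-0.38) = -3.41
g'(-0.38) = -4.80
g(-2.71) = 9.22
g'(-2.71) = -3.32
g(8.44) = 408.53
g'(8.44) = 137.11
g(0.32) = -5.90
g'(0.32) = -2.07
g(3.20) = 20.66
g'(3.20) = 24.66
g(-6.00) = -20.00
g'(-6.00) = 26.50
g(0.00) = -5.00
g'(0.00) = -3.50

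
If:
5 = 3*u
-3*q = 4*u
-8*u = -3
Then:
No Solution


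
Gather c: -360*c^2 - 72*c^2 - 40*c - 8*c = -432*c^2 - 48*c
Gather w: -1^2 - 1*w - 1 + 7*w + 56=6*w + 54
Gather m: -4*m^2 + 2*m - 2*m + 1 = 1 - 4*m^2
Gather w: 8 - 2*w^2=8 - 2*w^2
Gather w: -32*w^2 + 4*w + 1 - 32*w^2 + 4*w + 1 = -64*w^2 + 8*w + 2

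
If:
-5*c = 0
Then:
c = 0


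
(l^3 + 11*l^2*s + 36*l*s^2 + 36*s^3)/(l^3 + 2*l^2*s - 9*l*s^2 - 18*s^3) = (-l - 6*s)/(-l + 3*s)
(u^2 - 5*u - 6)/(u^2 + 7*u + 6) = (u - 6)/(u + 6)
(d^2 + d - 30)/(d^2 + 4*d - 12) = (d - 5)/(d - 2)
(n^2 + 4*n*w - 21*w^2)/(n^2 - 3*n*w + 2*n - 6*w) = (n + 7*w)/(n + 2)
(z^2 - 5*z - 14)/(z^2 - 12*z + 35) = (z + 2)/(z - 5)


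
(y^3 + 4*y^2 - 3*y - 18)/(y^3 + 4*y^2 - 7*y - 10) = (y^2 + 6*y + 9)/(y^2 + 6*y + 5)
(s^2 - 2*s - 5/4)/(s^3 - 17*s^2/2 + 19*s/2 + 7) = (s - 5/2)/(s^2 - 9*s + 14)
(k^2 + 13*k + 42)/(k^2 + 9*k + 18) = (k + 7)/(k + 3)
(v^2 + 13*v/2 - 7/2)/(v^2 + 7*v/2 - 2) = (v + 7)/(v + 4)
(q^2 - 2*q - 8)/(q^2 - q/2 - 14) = 2*(q + 2)/(2*q + 7)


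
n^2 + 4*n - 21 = (n - 3)*(n + 7)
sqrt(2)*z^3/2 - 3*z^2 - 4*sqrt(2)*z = z*(z - 4*sqrt(2))*(sqrt(2)*z/2 + 1)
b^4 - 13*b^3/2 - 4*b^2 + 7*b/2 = b*(b - 7)*(b - 1/2)*(b + 1)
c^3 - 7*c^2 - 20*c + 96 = (c - 8)*(c - 3)*(c + 4)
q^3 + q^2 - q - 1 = (q - 1)*(q + 1)^2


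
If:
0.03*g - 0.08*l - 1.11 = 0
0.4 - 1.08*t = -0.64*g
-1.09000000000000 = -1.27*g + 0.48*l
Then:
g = -5.11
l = -15.79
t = -2.66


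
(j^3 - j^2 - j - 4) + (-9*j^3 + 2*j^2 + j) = -8*j^3 + j^2 - 4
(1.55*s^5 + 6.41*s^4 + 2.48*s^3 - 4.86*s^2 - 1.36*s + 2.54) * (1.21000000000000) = 1.8755*s^5 + 7.7561*s^4 + 3.0008*s^3 - 5.8806*s^2 - 1.6456*s + 3.0734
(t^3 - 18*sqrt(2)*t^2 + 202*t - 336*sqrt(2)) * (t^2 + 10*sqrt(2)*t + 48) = t^5 - 8*sqrt(2)*t^4 - 110*t^3 + 820*sqrt(2)*t^2 + 2976*t - 16128*sqrt(2)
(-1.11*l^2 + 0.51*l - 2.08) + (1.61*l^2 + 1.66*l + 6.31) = 0.5*l^2 + 2.17*l + 4.23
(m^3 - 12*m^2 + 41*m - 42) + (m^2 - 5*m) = m^3 - 11*m^2 + 36*m - 42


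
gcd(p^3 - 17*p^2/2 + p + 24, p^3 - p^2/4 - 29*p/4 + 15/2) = p - 2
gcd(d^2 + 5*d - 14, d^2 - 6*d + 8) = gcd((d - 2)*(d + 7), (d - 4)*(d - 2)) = d - 2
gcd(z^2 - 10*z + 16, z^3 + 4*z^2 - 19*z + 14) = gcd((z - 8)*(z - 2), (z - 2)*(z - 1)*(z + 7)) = z - 2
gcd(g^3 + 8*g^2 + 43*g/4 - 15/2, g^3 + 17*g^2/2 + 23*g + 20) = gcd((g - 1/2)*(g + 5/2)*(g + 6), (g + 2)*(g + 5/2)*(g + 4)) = g + 5/2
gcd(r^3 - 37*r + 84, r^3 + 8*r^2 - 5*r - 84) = r^2 + 4*r - 21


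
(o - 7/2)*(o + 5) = o^2 + 3*o/2 - 35/2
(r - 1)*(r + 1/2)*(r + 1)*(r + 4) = r^4 + 9*r^3/2 + r^2 - 9*r/2 - 2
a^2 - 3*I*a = a*(a - 3*I)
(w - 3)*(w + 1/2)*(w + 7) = w^3 + 9*w^2/2 - 19*w - 21/2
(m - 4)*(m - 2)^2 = m^3 - 8*m^2 + 20*m - 16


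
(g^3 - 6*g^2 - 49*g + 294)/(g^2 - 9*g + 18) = (g^2 - 49)/(g - 3)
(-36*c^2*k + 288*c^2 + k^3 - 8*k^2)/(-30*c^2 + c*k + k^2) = (6*c*k - 48*c - k^2 + 8*k)/(5*c - k)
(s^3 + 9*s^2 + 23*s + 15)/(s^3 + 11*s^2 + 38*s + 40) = (s^2 + 4*s + 3)/(s^2 + 6*s + 8)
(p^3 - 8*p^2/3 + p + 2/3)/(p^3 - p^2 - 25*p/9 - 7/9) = 3*(p^2 - 3*p + 2)/(3*p^2 - 4*p - 7)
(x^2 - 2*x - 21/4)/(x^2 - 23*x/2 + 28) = (x + 3/2)/(x - 8)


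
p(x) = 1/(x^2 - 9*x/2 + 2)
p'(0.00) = 1.12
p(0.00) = 0.50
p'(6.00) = -0.06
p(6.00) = 0.09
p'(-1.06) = 0.11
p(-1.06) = 0.13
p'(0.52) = 714.26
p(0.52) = -14.37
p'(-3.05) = 0.02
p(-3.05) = 0.04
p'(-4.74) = 0.01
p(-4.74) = 0.02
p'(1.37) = 0.34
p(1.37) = -0.44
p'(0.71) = 6.45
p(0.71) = -1.45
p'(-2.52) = 0.02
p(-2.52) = 0.05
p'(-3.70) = 0.01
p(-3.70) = 0.03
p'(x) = (9/2 - 2*x)/(x^2 - 9*x/2 + 2)^2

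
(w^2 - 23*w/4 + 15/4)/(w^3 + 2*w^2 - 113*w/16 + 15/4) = 4*(w - 5)/(4*w^2 + 11*w - 20)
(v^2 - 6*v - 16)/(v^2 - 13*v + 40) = (v + 2)/(v - 5)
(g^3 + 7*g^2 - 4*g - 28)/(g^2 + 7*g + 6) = (g^3 + 7*g^2 - 4*g - 28)/(g^2 + 7*g + 6)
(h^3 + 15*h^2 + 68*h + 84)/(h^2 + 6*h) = h + 9 + 14/h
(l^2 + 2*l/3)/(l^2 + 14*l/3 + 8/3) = l/(l + 4)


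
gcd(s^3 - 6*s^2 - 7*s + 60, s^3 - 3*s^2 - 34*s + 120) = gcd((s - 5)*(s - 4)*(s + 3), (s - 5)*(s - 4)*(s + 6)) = s^2 - 9*s + 20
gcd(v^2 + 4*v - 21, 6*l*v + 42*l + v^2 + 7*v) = v + 7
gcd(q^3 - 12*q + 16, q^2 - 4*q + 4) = q^2 - 4*q + 4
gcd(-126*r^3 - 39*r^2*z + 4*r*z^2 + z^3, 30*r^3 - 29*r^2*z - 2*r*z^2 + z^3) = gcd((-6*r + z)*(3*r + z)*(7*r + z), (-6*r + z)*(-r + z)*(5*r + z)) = -6*r + z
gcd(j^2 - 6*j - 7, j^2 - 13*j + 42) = j - 7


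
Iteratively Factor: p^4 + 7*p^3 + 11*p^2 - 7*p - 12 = (p + 1)*(p^3 + 6*p^2 + 5*p - 12) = (p - 1)*(p + 1)*(p^2 + 7*p + 12) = (p - 1)*(p + 1)*(p + 4)*(p + 3)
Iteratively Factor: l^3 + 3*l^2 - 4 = (l - 1)*(l^2 + 4*l + 4) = (l - 1)*(l + 2)*(l + 2)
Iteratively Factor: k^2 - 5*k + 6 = (k - 3)*(k - 2)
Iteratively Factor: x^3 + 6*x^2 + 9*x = (x + 3)*(x^2 + 3*x) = (x + 3)^2*(x)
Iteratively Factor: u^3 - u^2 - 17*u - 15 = (u + 3)*(u^2 - 4*u - 5) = (u - 5)*(u + 3)*(u + 1)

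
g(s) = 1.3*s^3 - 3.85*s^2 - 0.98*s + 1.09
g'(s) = 3.9*s^2 - 7.7*s - 0.98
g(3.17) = 0.71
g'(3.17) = 13.80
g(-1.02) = -3.30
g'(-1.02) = 10.93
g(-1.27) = -6.54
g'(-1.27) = 15.09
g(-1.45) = -9.55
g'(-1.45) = 18.38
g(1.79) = -5.54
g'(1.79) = -2.27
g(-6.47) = -505.83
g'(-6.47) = 212.10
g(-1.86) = -18.77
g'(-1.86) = 26.83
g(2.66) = -4.29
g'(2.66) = 6.13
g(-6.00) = -412.43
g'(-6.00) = 185.62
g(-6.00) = -412.43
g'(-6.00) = 185.62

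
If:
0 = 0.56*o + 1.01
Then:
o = -1.80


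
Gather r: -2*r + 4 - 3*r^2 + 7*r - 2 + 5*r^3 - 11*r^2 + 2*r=5*r^3 - 14*r^2 + 7*r + 2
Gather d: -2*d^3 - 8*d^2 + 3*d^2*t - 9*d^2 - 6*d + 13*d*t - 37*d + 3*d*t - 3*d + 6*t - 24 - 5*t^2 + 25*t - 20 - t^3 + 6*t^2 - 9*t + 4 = -2*d^3 + d^2*(3*t - 17) + d*(16*t - 46) - t^3 + t^2 + 22*t - 40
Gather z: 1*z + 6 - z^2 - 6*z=-z^2 - 5*z + 6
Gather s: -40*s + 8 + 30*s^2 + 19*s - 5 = 30*s^2 - 21*s + 3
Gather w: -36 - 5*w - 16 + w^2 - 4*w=w^2 - 9*w - 52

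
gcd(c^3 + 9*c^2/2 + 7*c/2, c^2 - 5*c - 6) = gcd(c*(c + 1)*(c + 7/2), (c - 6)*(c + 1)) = c + 1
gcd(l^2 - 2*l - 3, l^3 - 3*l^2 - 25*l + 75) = l - 3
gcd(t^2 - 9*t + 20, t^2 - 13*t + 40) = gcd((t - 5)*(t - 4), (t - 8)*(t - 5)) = t - 5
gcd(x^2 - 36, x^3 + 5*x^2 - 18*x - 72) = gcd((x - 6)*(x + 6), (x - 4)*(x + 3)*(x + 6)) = x + 6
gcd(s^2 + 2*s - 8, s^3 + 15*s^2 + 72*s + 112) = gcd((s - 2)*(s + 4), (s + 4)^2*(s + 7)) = s + 4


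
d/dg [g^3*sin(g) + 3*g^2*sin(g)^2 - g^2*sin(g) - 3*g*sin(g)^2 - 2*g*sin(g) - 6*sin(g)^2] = g^3*cos(g) + 3*g^2*sin(g) + 3*g^2*sin(2*g) - g^2*cos(g) - 2*sqrt(2)*g*sin(g + pi/4) - 3*sqrt(2)*g*sin(2*g + pi/4) + 3*g - 2*sin(g) - 6*sin(2*g) + 3*cos(2*g)/2 - 3/2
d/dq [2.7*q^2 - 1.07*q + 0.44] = 5.4*q - 1.07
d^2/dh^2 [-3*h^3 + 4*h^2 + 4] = 8 - 18*h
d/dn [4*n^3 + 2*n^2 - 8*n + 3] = 12*n^2 + 4*n - 8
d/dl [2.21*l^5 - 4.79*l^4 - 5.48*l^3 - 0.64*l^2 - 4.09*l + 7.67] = 11.05*l^4 - 19.16*l^3 - 16.44*l^2 - 1.28*l - 4.09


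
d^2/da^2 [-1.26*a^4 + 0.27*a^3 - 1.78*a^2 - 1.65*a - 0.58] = -15.12*a^2 + 1.62*a - 3.56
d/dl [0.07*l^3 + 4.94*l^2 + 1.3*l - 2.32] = 0.21*l^2 + 9.88*l + 1.3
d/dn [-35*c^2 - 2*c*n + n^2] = -2*c + 2*n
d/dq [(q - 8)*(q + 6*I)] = 2*q - 8 + 6*I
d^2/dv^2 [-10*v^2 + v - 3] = -20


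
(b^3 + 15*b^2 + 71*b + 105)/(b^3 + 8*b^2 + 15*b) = (b + 7)/b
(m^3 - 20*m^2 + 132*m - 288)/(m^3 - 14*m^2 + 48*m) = (m - 6)/m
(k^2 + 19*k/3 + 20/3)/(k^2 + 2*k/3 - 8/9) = 3*(k + 5)/(3*k - 2)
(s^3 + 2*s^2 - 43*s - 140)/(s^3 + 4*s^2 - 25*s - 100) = (s - 7)/(s - 5)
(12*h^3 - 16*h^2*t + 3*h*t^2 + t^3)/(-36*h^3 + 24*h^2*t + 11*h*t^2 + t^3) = (-2*h + t)/(6*h + t)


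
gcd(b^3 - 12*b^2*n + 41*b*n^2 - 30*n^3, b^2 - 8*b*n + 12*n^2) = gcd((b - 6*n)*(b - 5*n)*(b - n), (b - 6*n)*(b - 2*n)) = b - 6*n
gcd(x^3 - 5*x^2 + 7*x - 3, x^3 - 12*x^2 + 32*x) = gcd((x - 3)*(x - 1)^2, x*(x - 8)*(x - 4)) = 1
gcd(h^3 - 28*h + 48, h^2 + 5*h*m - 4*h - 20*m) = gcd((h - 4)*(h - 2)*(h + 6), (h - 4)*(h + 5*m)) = h - 4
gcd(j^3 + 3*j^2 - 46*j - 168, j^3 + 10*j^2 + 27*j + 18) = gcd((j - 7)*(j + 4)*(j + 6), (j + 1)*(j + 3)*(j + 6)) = j + 6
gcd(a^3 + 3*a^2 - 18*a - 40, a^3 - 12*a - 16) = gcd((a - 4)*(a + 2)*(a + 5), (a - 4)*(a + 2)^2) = a^2 - 2*a - 8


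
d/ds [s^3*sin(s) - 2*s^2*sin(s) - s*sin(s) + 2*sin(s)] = s^3*cos(s) + 3*s^2*sin(s) - 2*s^2*cos(s) - 4*s*sin(s) - s*cos(s) - sin(s) + 2*cos(s)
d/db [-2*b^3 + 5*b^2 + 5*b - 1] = -6*b^2 + 10*b + 5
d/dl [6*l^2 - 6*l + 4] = 12*l - 6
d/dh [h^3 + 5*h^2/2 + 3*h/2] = 3*h^2 + 5*h + 3/2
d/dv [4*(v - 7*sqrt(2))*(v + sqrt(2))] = 8*v - 24*sqrt(2)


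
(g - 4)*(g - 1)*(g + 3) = g^3 - 2*g^2 - 11*g + 12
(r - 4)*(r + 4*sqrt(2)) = r^2 - 4*r + 4*sqrt(2)*r - 16*sqrt(2)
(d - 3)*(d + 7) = d^2 + 4*d - 21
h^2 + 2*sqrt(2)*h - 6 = (h - sqrt(2))*(h + 3*sqrt(2))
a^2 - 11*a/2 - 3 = (a - 6)*(a + 1/2)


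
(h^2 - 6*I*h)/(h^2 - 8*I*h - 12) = h/(h - 2*I)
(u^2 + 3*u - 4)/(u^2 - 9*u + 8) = (u + 4)/(u - 8)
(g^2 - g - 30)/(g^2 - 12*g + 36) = (g + 5)/(g - 6)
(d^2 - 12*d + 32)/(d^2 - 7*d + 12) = (d - 8)/(d - 3)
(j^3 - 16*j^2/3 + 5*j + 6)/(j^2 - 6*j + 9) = j + 2/3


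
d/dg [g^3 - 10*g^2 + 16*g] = 3*g^2 - 20*g + 16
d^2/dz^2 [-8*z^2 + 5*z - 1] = -16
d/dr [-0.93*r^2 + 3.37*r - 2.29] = 3.37 - 1.86*r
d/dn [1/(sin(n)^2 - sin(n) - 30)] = (1 - 2*sin(n))*cos(n)/(sin(n) + cos(n)^2 + 29)^2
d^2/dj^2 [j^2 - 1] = 2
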